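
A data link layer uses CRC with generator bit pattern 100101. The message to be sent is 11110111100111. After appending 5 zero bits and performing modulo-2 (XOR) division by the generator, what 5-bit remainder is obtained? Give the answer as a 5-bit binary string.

01011

Append 5 zeros: 1111011110011100000. Divide by 100101 (XOR where the leading bit is 1):
  pos 0: 111101 XOR 100101 = 011000
  pos 1: 110001 XOR 100101 = 010100
  pos 2: 101001 XOR 100101 = 001100
  pos 4: 110010 XOR 100101 = 010111
  pos 5: 101110 XOR 100101 = 001011
  pos 7: 101111 XOR 100101 = 001010
  pos 9: 101010 XOR 100101 = 001111
  pos 11: 111100 XOR 100101 = 011001
  pos 12: 110010 XOR 100101 = 010111
  pos 13: 101110 XOR 100101 = 001011
Remainder (last 5 bits) = 01011. This is the CRC / FCS.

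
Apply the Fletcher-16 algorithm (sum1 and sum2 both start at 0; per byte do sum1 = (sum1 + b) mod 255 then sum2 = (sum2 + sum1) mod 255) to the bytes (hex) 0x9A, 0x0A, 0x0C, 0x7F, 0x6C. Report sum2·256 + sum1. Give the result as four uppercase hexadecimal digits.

BC9C

Running sums (mod 255):
  after byte 0 (0x9A): sum1=154, sum2=154
  after byte 1 (0x0A): sum1=164, sum2=63
  after byte 2 (0x0C): sum1=176, sum2=239
  after byte 3 (0x7F): sum1=48, sum2=32
  after byte 4 (0x6C): sum1=156, sum2=188
Checksum = sum2·256 + sum1 = 188·256 + 156 = 48284 = 0xBC9C.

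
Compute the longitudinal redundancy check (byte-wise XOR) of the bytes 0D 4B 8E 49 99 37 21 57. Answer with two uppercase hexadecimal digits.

59

XOR the bytes together:
  start with 0x0D
  0x0D ⊕ 0x4B = 0x46
  0x46 ⊕ 0x8E = 0xC8
  0xC8 ⊕ 0x49 = 0x81
  0x81 ⊕ 0x99 = 0x18
  0x18 ⊕ 0x37 = 0x2F
  0x2F ⊕ 0x21 = 0x0E
  0x0E ⊕ 0x57 = 0x59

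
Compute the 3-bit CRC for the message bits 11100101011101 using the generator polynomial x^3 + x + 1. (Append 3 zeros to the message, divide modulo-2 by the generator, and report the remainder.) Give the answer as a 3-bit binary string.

101

Append 3 zeros: 11100101011101000. Divide by 1011 (XOR where the leading bit is 1):
  pos 0: 1110 XOR 1011 = 0101
  pos 1: 1010 XOR 1011 = 0001
  pos 4: 1101 XOR 1011 = 0110
  pos 5: 1100 XOR 1011 = 0111
  pos 6: 1111 XOR 1011 = 0100
  pos 7: 1001 XOR 1011 = 0010
  pos 9: 1010 XOR 1011 = 0001
  pos 12: 1100 XOR 1011 = 0111
  pos 13: 1110 XOR 1011 = 0101
Remainder (last 3 bits) = 101. This is the CRC / FCS.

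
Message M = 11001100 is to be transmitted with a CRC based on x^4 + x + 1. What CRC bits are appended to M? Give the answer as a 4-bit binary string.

1110

Append 4 zeros: 110011000000. Divide by 10011 (XOR where the leading bit is 1):
  pos 0: 11001 XOR 10011 = 01010
  pos 1: 10101 XOR 10011 = 00110
  pos 3: 11000 XOR 10011 = 01011
  pos 4: 10110 XOR 10011 = 00101
  pos 6: 10100 XOR 10011 = 00111
Remainder (last 4 bits) = 1110. This is the CRC / FCS.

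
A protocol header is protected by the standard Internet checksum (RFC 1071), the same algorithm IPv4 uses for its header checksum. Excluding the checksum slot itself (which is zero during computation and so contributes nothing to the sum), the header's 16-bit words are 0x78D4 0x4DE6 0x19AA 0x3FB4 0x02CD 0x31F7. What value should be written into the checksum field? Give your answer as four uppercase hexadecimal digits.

AB22

One's-complement addition (fold any carry out of bit 15 back into bit 0):
  0x78D4 + 0x4DE6 = 0x0C6BA
  0xC6BA + 0x19AA = 0x0E064
  0xE064 + 0x3FB4 = 0x12018 → wrap carry → 0x2019
  0x2019 + 0x02CD = 0x022E6
  0x22E6 + 0x31F7 = 0x054DD
One's-complement sum = 0x54DD.
Checksum = ~0x54DD & 0xFFFF = 0xAB22.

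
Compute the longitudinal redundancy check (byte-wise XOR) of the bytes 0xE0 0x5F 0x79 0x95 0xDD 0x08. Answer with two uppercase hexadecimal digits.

XOR the bytes together:
  start with 0xE0
  0xE0 ⊕ 0x5F = 0xBF
  0xBF ⊕ 0x79 = 0xC6
  0xC6 ⊕ 0x95 = 0x53
  0x53 ⊕ 0xDD = 0x8E
  0x8E ⊕ 0x08 = 0x86

86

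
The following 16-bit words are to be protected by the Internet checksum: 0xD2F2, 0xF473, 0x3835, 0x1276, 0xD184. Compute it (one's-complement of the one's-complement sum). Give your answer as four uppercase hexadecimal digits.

1C69

One's-complement addition (fold any carry out of bit 15 back into bit 0):
  0xD2F2 + 0xF473 = 0x1C765 → wrap carry → 0xC766
  0xC766 + 0x3835 = 0x0FF9B
  0xFF9B + 0x1276 = 0x11211 → wrap carry → 0x1212
  0x1212 + 0xD184 = 0x0E396
One's-complement sum = 0xE396.
Checksum = ~0xE396 & 0xFFFF = 0x1C69.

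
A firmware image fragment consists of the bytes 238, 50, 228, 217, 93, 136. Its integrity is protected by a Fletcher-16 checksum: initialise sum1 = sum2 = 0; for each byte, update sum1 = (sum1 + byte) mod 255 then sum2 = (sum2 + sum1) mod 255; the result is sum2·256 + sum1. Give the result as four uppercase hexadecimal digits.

F8C5

Running sums (mod 255):
  after byte 0 (238): sum1=238, sum2=238
  after byte 1 (50): sum1=33, sum2=16
  after byte 2 (228): sum1=6, sum2=22
  after byte 3 (217): sum1=223, sum2=245
  after byte 4 (93): sum1=61, sum2=51
  after byte 5 (136): sum1=197, sum2=248
Checksum = sum2·256 + sum1 = 248·256 + 197 = 63685 = 0xF8C5.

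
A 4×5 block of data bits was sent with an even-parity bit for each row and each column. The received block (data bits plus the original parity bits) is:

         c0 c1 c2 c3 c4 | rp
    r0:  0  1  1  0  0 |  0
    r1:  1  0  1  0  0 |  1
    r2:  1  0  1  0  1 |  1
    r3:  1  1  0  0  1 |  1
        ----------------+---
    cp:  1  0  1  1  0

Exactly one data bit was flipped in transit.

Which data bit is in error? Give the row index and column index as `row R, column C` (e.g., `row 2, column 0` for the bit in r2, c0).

row 1, column 3

Recompute each row's even parity and compare to rp:
  r0: data parity 0, sent rp 0 → ok
  r1: data parity 0, sent rp 1 → mismatch
  r2: data parity 1, sent rp 1 → ok
  r3: data parity 1, sent rp 1 → ok
Recompute each column's even parity and compare to cp:
  c0: data parity 1, sent cp 1 → ok
  c1: data parity 0, sent cp 0 → ok
  c2: data parity 1, sent cp 1 → ok
  c3: data parity 0, sent cp 1 → mismatch
  c4: data parity 0, sent cp 0 → ok
Exactly one row (r1) and one column (c3) fail → the flipped bit is at their intersection.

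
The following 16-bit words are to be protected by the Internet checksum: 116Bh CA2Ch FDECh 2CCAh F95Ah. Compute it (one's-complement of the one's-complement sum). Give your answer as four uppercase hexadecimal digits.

One's-complement addition (fold any carry out of bit 15 back into bit 0):
  0x116B + 0xCA2C = 0x0DB97
  0xDB97 + 0xFDEC = 0x1D983 → wrap carry → 0xD984
  0xD984 + 0x2CCA = 0x1064E → wrap carry → 0x064F
  0x064F + 0xF95A = 0x0FFA9
One's-complement sum = 0xFFA9.
Checksum = ~0xFFA9 & 0xFFFF = 0x0056.

0056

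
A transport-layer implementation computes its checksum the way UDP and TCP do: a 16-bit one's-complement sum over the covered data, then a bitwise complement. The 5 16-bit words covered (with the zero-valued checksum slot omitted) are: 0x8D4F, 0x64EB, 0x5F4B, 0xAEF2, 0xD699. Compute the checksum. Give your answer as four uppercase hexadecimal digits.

28ED

One's-complement addition (fold any carry out of bit 15 back into bit 0):
  0x8D4F + 0x64EB = 0x0F23A
  0xF23A + 0x5F4B = 0x15185 → wrap carry → 0x5186
  0x5186 + 0xAEF2 = 0x10078 → wrap carry → 0x0079
  0x0079 + 0xD699 = 0x0D712
One's-complement sum = 0xD712.
Checksum = ~0xD712 & 0xFFFF = 0x28ED.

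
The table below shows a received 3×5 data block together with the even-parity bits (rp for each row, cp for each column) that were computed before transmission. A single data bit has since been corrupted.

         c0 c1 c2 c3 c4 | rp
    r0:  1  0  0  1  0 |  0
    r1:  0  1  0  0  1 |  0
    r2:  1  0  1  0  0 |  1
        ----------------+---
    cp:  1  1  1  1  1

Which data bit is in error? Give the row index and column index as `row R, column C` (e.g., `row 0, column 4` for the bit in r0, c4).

Recompute each row's even parity and compare to rp:
  r0: data parity 0, sent rp 0 → ok
  r1: data parity 0, sent rp 0 → ok
  r2: data parity 0, sent rp 1 → mismatch
Recompute each column's even parity and compare to cp:
  c0: data parity 0, sent cp 1 → mismatch
  c1: data parity 1, sent cp 1 → ok
  c2: data parity 1, sent cp 1 → ok
  c3: data parity 1, sent cp 1 → ok
  c4: data parity 1, sent cp 1 → ok
Exactly one row (r2) and one column (c0) fail → the flipped bit is at their intersection.

row 2, column 0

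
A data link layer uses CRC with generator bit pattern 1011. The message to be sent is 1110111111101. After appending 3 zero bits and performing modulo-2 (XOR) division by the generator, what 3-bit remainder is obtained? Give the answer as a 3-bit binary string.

Append 3 zeros: 1110111111101000. Divide by 1011 (XOR where the leading bit is 1):
  pos 0: 1110 XOR 1011 = 0101
  pos 1: 1011 XOR 1011 = 0000
  pos 5: 1111 XOR 1011 = 0100
  pos 6: 1001 XOR 1011 = 0010
  pos 8: 1010 XOR 1011 = 0001
  pos 11: 1100 XOR 1011 = 0111
  pos 12: 1110 XOR 1011 = 0101
Remainder (last 3 bits) = 101. This is the CRC / FCS.

101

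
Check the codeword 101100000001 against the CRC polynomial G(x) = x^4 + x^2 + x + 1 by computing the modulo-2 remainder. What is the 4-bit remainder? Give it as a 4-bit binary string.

0000

Modulo-2 division of 101100000001 by 10111:
  pos 0: 10110 XOR 10111 = 00001
  pos 4: 10000 XOR 10111 = 00111
  pos 6: 11100 XOR 10111 = 01011
  pos 7: 10111 XOR 10111 = 00000
Remainder = 0000 (zero — the frame passes the CRC check).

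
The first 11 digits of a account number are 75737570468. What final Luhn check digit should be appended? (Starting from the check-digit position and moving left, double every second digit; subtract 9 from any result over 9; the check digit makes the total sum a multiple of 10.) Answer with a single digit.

Partial digits right→left: 8 6 4 0 7 5 7 3 7 5 7
Double every second digit counting from the check-digit position (so the 1st, 3rd, 5th, ... of the partial from the right).
  doubled (with −9 where >9): 7 8 5 5 5 5 → sum 35
  kept as-is: 6 0 5 3 5 → sum 19
Total = 35 + 19 = 54.
Check digit = (10 − (54 mod 10)) mod 10 = 6.

6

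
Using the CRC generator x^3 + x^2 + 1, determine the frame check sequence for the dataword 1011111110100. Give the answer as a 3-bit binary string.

Append 3 zeros: 1011111110100000. Divide by 1101 (XOR where the leading bit is 1):
  pos 0: 1011 XOR 1101 = 0110
  pos 1: 1101 XOR 1101 = 0000
  pos 5: 1111 XOR 1101 = 0010
  pos 7: 1001 XOR 1101 = 0100
  pos 8: 1000 XOR 1101 = 0101
  pos 9: 1010 XOR 1101 = 0111
  pos 10: 1110 XOR 1101 = 0011
  pos 12: 1100 XOR 1101 = 0001
Remainder (last 3 bits) = 001. This is the CRC / FCS.

001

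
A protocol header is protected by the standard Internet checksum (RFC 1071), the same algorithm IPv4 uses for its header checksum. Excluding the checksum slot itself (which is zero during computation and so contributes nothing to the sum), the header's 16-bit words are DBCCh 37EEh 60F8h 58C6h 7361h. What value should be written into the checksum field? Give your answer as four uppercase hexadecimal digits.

One's-complement addition (fold any carry out of bit 15 back into bit 0):
  0xDBCC + 0x37EE = 0x113BA → wrap carry → 0x13BB
  0x13BB + 0x60F8 = 0x074B3
  0x74B3 + 0x58C6 = 0x0CD79
  0xCD79 + 0x7361 = 0x140DA → wrap carry → 0x40DB
One's-complement sum = 0x40DB.
Checksum = ~0x40DB & 0xFFFF = 0xBF24.

BF24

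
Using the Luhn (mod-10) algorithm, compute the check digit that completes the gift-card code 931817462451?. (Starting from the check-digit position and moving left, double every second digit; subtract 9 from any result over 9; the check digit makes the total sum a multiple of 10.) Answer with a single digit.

7

Partial digits right→left: 1 5 4 2 6 4 7 1 8 1 3 9
Double every second digit counting from the check-digit position (so the 1st, 3rd, 5th, ... of the partial from the right).
  doubled (with −9 where >9): 2 8 3 5 7 6 → sum 31
  kept as-is: 5 2 4 1 1 9 → sum 22
Total = 31 + 22 = 53.
Check digit = (10 − (53 mod 10)) mod 10 = 7.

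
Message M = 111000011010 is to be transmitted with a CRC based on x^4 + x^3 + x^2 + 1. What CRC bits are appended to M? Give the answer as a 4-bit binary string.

Append 4 zeros: 1110000110100000. Divide by 11101 (XOR where the leading bit is 1):
  pos 0: 11100 XOR 11101 = 00001
  pos 4: 10011 XOR 11101 = 01110
  pos 5: 11100 XOR 11101 = 00001
  pos 9: 11000 XOR 11101 = 00101
  pos 11: 10100 XOR 11101 = 01001
Remainder (last 4 bits) = 1001. This is the CRC / FCS.

1001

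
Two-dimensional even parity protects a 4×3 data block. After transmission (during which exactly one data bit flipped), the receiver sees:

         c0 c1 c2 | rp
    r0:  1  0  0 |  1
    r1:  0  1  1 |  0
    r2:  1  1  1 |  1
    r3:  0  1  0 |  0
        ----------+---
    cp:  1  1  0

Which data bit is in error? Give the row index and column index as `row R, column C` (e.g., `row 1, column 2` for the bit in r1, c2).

Recompute each row's even parity and compare to rp:
  r0: data parity 1, sent rp 1 → ok
  r1: data parity 0, sent rp 0 → ok
  r2: data parity 1, sent rp 1 → ok
  r3: data parity 1, sent rp 0 → mismatch
Recompute each column's even parity and compare to cp:
  c0: data parity 0, sent cp 1 → mismatch
  c1: data parity 1, sent cp 1 → ok
  c2: data parity 0, sent cp 0 → ok
Exactly one row (r3) and one column (c0) fail → the flipped bit is at their intersection.

row 3, column 0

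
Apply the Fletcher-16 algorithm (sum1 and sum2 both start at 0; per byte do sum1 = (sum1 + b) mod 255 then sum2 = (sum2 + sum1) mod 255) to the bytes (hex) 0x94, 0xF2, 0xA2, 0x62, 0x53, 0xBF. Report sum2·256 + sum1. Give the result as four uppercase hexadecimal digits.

529F

Running sums (mod 255):
  after byte 0 (0x94): sum1=148, sum2=148
  after byte 1 (0xF2): sum1=135, sum2=28
  after byte 2 (0xA2): sum1=42, sum2=70
  after byte 3 (0x62): sum1=140, sum2=210
  after byte 4 (0x53): sum1=223, sum2=178
  after byte 5 (0xBF): sum1=159, sum2=82
Checksum = sum2·256 + sum1 = 82·256 + 159 = 21151 = 0x529F.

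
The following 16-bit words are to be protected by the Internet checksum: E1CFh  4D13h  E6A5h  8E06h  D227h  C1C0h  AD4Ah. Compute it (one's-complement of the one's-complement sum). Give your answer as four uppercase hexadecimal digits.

1B3D

One's-complement addition (fold any carry out of bit 15 back into bit 0):
  0xE1CF + 0x4D13 = 0x12EE2 → wrap carry → 0x2EE3
  0x2EE3 + 0xE6A5 = 0x11588 → wrap carry → 0x1589
  0x1589 + 0x8E06 = 0x0A38F
  0xA38F + 0xD227 = 0x175B6 → wrap carry → 0x75B7
  0x75B7 + 0xC1C0 = 0x13777 → wrap carry → 0x3778
  0x3778 + 0xAD4A = 0x0E4C2
One's-complement sum = 0xE4C2.
Checksum = ~0xE4C2 & 0xFFFF = 0x1B3D.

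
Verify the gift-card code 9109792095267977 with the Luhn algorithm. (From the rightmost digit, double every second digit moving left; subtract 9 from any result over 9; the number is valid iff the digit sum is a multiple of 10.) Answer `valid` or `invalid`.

invalid

From the right, keep odd positions and double even positions (subtract 9 from any doubled value over 9):
  doubled (positions 2,4,...): 5 5 4 9 4 5 0 9 → sum 41
  kept (positions 1,3,...): 7 9 6 5 0 9 9 1 → sum 46
Total = 87.
87 mod 10 = 7, so the number is invalid.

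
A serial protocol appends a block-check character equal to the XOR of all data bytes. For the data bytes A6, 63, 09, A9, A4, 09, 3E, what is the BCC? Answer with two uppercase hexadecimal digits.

F6

XOR the bytes together:
  start with 0xA6
  0xA6 ⊕ 0x63 = 0xC5
  0xC5 ⊕ 0x09 = 0xCC
  0xCC ⊕ 0xA9 = 0x65
  0x65 ⊕ 0xA4 = 0xC1
  0xC1 ⊕ 0x09 = 0xC8
  0xC8 ⊕ 0x3E = 0xF6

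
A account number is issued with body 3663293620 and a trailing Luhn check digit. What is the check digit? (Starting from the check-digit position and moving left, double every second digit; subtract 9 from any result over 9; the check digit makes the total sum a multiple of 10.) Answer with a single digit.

3

Partial digits right→left: 0 2 6 3 9 2 3 6 6 3
Double every second digit counting from the check-digit position (so the 1st, 3rd, 5th, ... of the partial from the right).
  doubled (with −9 where >9): 0 3 9 6 3 → sum 21
  kept as-is: 2 3 2 6 3 → sum 16
Total = 21 + 16 = 37.
Check digit = (10 − (37 mod 10)) mod 10 = 3.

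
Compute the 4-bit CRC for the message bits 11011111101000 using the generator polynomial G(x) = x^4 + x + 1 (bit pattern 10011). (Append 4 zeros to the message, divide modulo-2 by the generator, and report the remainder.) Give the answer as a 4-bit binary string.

0101

Append 4 zeros: 110111111010000000. Divide by 10011 (XOR where the leading bit is 1):
  pos 0: 11011 XOR 10011 = 01000
  pos 1: 10001 XOR 10011 = 00010
  pos 4: 10111 XOR 10011 = 00100
  pos 6: 10001 XOR 10011 = 00010
  pos 9: 10000 XOR 10011 = 00011
  pos 12: 11000 XOR 10011 = 01011
  pos 13: 10110 XOR 10011 = 00101
Remainder (last 4 bits) = 0101. This is the CRC / FCS.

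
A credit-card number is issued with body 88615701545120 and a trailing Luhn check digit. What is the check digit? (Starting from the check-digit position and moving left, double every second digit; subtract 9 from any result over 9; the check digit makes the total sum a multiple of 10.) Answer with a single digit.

Partial digits right→left: 0 2 1 5 4 5 1 0 7 5 1 6 8 8
Double every second digit counting from the check-digit position (so the 1st, 3rd, 5th, ... of the partial from the right).
  doubled (with −9 where >9): 0 2 8 2 5 2 7 → sum 26
  kept as-is: 2 5 5 0 5 6 8 → sum 31
Total = 26 + 31 = 57.
Check digit = (10 − (57 mod 10)) mod 10 = 3.

3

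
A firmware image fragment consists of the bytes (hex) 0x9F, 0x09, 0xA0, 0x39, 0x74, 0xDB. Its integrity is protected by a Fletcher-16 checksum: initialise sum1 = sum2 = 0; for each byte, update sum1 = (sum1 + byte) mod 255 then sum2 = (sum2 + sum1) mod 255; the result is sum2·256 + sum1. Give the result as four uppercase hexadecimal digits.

DDD2

Running sums (mod 255):
  after byte 0 (0x9F): sum1=159, sum2=159
  after byte 1 (0x09): sum1=168, sum2=72
  after byte 2 (0xA0): sum1=73, sum2=145
  after byte 3 (0x39): sum1=130, sum2=20
  after byte 4 (0x74): sum1=246, sum2=11
  after byte 5 (0xDB): sum1=210, sum2=221
Checksum = sum2·256 + sum1 = 221·256 + 210 = 56786 = 0xDDD2.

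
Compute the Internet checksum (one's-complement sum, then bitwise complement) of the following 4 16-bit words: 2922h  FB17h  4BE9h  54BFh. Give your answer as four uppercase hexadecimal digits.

One's-complement addition (fold any carry out of bit 15 back into bit 0):
  0x2922 + 0xFB17 = 0x12439 → wrap carry → 0x243A
  0x243A + 0x4BE9 = 0x07023
  0x7023 + 0x54BF = 0x0C4E2
One's-complement sum = 0xC4E2.
Checksum = ~0xC4E2 & 0xFFFF = 0x3B1D.

3B1D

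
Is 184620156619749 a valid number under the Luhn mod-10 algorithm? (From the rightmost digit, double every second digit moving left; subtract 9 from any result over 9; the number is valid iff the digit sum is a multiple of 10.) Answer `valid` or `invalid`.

From the right, keep odd positions and double even positions (subtract 9 from any doubled value over 9):
  doubled (positions 2,4,...): 8 9 3 1 0 3 7 → sum 31
  kept (positions 1,3,...): 9 7 1 6 1 2 4 1 → sum 31
Total = 62.
62 mod 10 = 2, so the number is invalid.

invalid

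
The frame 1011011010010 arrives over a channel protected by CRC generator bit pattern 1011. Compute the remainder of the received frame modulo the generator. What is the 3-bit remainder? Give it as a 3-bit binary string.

000

Modulo-2 division of 1011011010010 by 1011:
  pos 0: 1011 XOR 1011 = 0000
  pos 5: 1101 XOR 1011 = 0110
  pos 6: 1100 XOR 1011 = 0111
  pos 7: 1110 XOR 1011 = 0101
  pos 8: 1011 XOR 1011 = 0000
Remainder = 000 (zero — the frame passes the CRC check).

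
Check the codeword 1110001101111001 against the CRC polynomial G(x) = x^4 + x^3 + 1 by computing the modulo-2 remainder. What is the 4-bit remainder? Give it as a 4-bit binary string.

0100

Modulo-2 division of 1110001101111001 by 11001:
  pos 0: 11100 XOR 11001 = 00101
  pos 2: 10101 XOR 11001 = 01100
  pos 3: 11001 XOR 11001 = 00000
  pos 9: 11110 XOR 11001 = 00111
  pos 11: 11101 XOR 11001 = 00100
Remainder = 0100 (nonzero — an error is detected).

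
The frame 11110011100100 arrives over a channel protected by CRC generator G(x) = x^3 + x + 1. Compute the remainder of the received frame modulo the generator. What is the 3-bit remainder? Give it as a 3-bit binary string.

000

Modulo-2 division of 11110011100100 by 1011:
  pos 0: 1111 XOR 1011 = 0100
  pos 1: 1000 XOR 1011 = 0011
  pos 3: 1101 XOR 1011 = 0110
  pos 4: 1101 XOR 1011 = 0110
  pos 5: 1101 XOR 1011 = 0110
  pos 6: 1100 XOR 1011 = 0111
  pos 7: 1110 XOR 1011 = 0101
  pos 8: 1011 XOR 1011 = 0000
Remainder = 000 (zero — the frame passes the CRC check).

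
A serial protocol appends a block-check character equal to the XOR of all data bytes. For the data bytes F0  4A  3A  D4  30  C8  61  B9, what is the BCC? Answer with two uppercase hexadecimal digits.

XOR the bytes together:
  start with 0xF0
  0xF0 ⊕ 0x4A = 0xBA
  0xBA ⊕ 0x3A = 0x80
  0x80 ⊕ 0xD4 = 0x54
  0x54 ⊕ 0x30 = 0x64
  0x64 ⊕ 0xC8 = 0xAC
  0xAC ⊕ 0x61 = 0xCD
  0xCD ⊕ 0xB9 = 0x74

74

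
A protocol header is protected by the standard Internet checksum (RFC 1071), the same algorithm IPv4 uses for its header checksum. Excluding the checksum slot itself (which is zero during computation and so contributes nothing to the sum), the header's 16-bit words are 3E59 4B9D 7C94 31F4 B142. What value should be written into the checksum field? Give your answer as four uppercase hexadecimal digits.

One's-complement addition (fold any carry out of bit 15 back into bit 0):
  0x3E59 + 0x4B9D = 0x089F6
  0x89F6 + 0x7C94 = 0x1068A → wrap carry → 0x068B
  0x068B + 0x31F4 = 0x0387F
  0x387F + 0xB142 = 0x0E9C1
One's-complement sum = 0xE9C1.
Checksum = ~0xE9C1 & 0xFFFF = 0x163E.

163E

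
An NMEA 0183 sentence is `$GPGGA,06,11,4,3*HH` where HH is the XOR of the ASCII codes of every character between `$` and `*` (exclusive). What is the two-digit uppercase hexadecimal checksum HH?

57

XOR the ASCII codes of the payload characters:
  'G' = 0x47 → acc = 0x47
  'P' = 0x50 → acc = 0x17
  'G' = 0x47 → acc = 0x50
  'G' = 0x47 → acc = 0x17
  'A' = 0x41 → acc = 0x56
  ',' = 0x2C → acc = 0x7A
  '0' = 0x30 → acc = 0x4A
  '6' = 0x36 → acc = 0x7C
  ',' = 0x2C → acc = 0x50
  '1' = 0x31 → acc = 0x61
  '1' = 0x31 → acc = 0x50
  ',' = 0x2C → acc = 0x7C
  '4' = 0x34 → acc = 0x48
  ',' = 0x2C → acc = 0x64
  '3' = 0x33 → acc = 0x57
Checksum = 0x57.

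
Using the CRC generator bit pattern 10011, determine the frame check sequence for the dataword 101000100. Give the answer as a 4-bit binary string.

0100

Append 4 zeros: 1010001000000. Divide by 10011 (XOR where the leading bit is 1):
  pos 0: 10100 XOR 10011 = 00111
  pos 2: 11101 XOR 10011 = 01110
  pos 3: 11100 XOR 10011 = 01111
  pos 4: 11110 XOR 10011 = 01101
  pos 5: 11010 XOR 10011 = 01001
  pos 6: 10010 XOR 10011 = 00001
Remainder (last 4 bits) = 0100. This is the CRC / FCS.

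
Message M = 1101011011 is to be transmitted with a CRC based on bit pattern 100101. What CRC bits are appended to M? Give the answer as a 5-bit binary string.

11110

Append 5 zeros: 110101101100000. Divide by 100101 (XOR where the leading bit is 1):
  pos 0: 110101 XOR 100101 = 010000
  pos 1: 100001 XOR 100101 = 000100
  pos 4: 100011 XOR 100101 = 000110
  pos 7: 110000 XOR 100101 = 010101
  pos 8: 101010 XOR 100101 = 001111
Remainder (last 5 bits) = 11110. This is the CRC / FCS.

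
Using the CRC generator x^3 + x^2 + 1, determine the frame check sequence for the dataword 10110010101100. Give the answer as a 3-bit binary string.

001

Append 3 zeros: 10110010101100000. Divide by 1101 (XOR where the leading bit is 1):
  pos 0: 1011 XOR 1101 = 0110
  pos 1: 1100 XOR 1101 = 0001
  pos 4: 1010 XOR 1101 = 0111
  pos 5: 1111 XOR 1101 = 0010
  pos 7: 1001 XOR 1101 = 0100
  pos 8: 1001 XOR 1101 = 0100
  pos 9: 1000 XOR 1101 = 0101
  pos 10: 1010 XOR 1101 = 0111
  pos 11: 1110 XOR 1101 = 0011
  pos 13: 1100 XOR 1101 = 0001
Remainder (last 3 bits) = 001. This is the CRC / FCS.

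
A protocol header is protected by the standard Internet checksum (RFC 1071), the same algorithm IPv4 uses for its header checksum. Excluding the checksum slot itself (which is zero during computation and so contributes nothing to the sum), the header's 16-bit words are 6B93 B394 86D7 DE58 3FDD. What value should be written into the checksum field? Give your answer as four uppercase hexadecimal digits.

3BCA

One's-complement addition (fold any carry out of bit 15 back into bit 0):
  0x6B93 + 0xB394 = 0x11F27 → wrap carry → 0x1F28
  0x1F28 + 0x86D7 = 0x0A5FF
  0xA5FF + 0xDE58 = 0x18457 → wrap carry → 0x8458
  0x8458 + 0x3FDD = 0x0C435
One's-complement sum = 0xC435.
Checksum = ~0xC435 & 0xFFFF = 0x3BCA.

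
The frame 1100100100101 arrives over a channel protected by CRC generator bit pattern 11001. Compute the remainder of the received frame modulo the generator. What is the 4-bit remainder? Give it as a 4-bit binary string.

1110

Modulo-2 division of 1100100100101 by 11001:
  pos 0: 11001 XOR 11001 = 00000
  pos 7: 10010 XOR 11001 = 01011
  pos 8: 10111 XOR 11001 = 01110
Remainder = 1110 (nonzero — an error is detected).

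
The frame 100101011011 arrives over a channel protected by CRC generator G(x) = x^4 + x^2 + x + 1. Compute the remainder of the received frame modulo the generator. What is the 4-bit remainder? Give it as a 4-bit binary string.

0010

Modulo-2 division of 100101011011 by 10111:
  pos 0: 10010 XOR 10111 = 00101
  pos 2: 10110 XOR 10111 = 00001
  pos 6: 11101 XOR 10111 = 01010
  pos 7: 10101 XOR 10111 = 00010
Remainder = 0010 (nonzero — an error is detected).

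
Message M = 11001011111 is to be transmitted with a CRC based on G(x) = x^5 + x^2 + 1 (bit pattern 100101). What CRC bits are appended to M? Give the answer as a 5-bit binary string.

Append 5 zeros: 1100101111100000. Divide by 100101 (XOR where the leading bit is 1):
  pos 0: 110010 XOR 100101 = 010111
  pos 1: 101111 XOR 100101 = 001010
  pos 3: 101011 XOR 100101 = 001110
  pos 5: 111011 XOR 100101 = 011110
  pos 6: 111100 XOR 100101 = 011001
  pos 7: 110010 XOR 100101 = 010111
  pos 8: 101110 XOR 100101 = 001011
  pos 10: 101100 XOR 100101 = 001001
Remainder (last 5 bits) = 01001. This is the CRC / FCS.

01001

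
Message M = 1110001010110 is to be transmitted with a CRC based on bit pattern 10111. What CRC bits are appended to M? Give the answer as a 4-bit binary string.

Append 4 zeros: 11100010101100000. Divide by 10111 (XOR where the leading bit is 1):
  pos 0: 11100 XOR 10111 = 01011
  pos 1: 10110 XOR 10111 = 00001
  pos 5: 11010 XOR 10111 = 01101
  pos 6: 11011 XOR 10111 = 01100
  pos 7: 11001 XOR 10111 = 01110
  pos 8: 11100 XOR 10111 = 01011
  pos 9: 10110 XOR 10111 = 00001
Remainder (last 4 bits) = 1000. This is the CRC / FCS.

1000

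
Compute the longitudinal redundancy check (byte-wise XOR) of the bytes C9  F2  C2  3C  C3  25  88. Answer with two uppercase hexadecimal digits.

XOR the bytes together:
  start with 0xC9
  0xC9 ⊕ 0xF2 = 0x3B
  0x3B ⊕ 0xC2 = 0xF9
  0xF9 ⊕ 0x3C = 0xC5
  0xC5 ⊕ 0xC3 = 0x06
  0x06 ⊕ 0x25 = 0x23
  0x23 ⊕ 0x88 = 0xAB

AB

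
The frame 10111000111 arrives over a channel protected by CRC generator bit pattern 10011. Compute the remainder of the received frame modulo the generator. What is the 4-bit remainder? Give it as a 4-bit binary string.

0010

Modulo-2 division of 10111000111 by 10011:
  pos 0: 10111 XOR 10011 = 00100
  pos 2: 10000 XOR 10011 = 00011
  pos 5: 11011 XOR 10011 = 01000
  pos 6: 10001 XOR 10011 = 00010
Remainder = 0010 (nonzero — an error is detected).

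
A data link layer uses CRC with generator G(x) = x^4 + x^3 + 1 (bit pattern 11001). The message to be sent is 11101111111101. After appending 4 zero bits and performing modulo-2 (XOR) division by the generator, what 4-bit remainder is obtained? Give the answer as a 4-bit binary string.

Append 4 zeros: 111011111111010000. Divide by 11001 (XOR where the leading bit is 1):
  pos 0: 11101 XOR 11001 = 00100
  pos 2: 10011 XOR 11001 = 01010
  pos 3: 10101 XOR 11001 = 01100
  pos 4: 11001 XOR 11001 = 00000
  pos 9: 11101 XOR 11001 = 00100
  pos 11: 10000 XOR 11001 = 01001
  pos 12: 10010 XOR 11001 = 01011
  pos 13: 10110 XOR 11001 = 01111
Remainder (last 4 bits) = 1111. This is the CRC / FCS.

1111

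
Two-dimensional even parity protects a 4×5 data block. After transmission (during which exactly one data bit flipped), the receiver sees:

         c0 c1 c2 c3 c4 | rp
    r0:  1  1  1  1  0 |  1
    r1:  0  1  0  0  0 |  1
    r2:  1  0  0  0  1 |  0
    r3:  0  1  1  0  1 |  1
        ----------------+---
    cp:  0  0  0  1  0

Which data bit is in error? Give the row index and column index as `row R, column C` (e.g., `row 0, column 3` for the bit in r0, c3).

Recompute each row's even parity and compare to rp:
  r0: data parity 0, sent rp 1 → mismatch
  r1: data parity 1, sent rp 1 → ok
  r2: data parity 0, sent rp 0 → ok
  r3: data parity 1, sent rp 1 → ok
Recompute each column's even parity and compare to cp:
  c0: data parity 0, sent cp 0 → ok
  c1: data parity 1, sent cp 0 → mismatch
  c2: data parity 0, sent cp 0 → ok
  c3: data parity 1, sent cp 1 → ok
  c4: data parity 0, sent cp 0 → ok
Exactly one row (r0) and one column (c1) fail → the flipped bit is at their intersection.

row 0, column 1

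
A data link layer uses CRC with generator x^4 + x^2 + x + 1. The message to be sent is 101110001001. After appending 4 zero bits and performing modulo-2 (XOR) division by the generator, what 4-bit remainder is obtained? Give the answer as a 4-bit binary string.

0110

Append 4 zeros: 1011100010010000. Divide by 10111 (XOR where the leading bit is 1):
  pos 0: 10111 XOR 10111 = 00000
  pos 8: 10010 XOR 10111 = 00101
  pos 10: 10100 XOR 10111 = 00011
Remainder (last 4 bits) = 0110. This is the CRC / FCS.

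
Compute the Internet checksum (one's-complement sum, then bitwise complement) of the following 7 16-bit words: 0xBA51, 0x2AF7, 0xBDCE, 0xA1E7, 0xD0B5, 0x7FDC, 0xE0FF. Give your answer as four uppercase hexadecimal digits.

One's-complement addition (fold any carry out of bit 15 back into bit 0):
  0xBA51 + 0x2AF7 = 0x0E548
  0xE548 + 0xBDCE = 0x1A316 → wrap carry → 0xA317
  0xA317 + 0xA1E7 = 0x144FE → wrap carry → 0x44FF
  0x44FF + 0xD0B5 = 0x115B4 → wrap carry → 0x15B5
  0x15B5 + 0x7FDC = 0x09591
  0x9591 + 0xE0FF = 0x17690 → wrap carry → 0x7691
One's-complement sum = 0x7691.
Checksum = ~0x7691 & 0xFFFF = 0x896E.

896E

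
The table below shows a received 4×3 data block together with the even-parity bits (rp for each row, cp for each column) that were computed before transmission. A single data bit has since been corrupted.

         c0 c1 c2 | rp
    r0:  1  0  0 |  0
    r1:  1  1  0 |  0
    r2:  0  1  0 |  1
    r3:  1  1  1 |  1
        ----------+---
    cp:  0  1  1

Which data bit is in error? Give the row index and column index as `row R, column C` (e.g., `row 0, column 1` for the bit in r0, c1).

Recompute each row's even parity and compare to rp:
  r0: data parity 1, sent rp 0 → mismatch
  r1: data parity 0, sent rp 0 → ok
  r2: data parity 1, sent rp 1 → ok
  r3: data parity 1, sent rp 1 → ok
Recompute each column's even parity and compare to cp:
  c0: data parity 1, sent cp 0 → mismatch
  c1: data parity 1, sent cp 1 → ok
  c2: data parity 1, sent cp 1 → ok
Exactly one row (r0) and one column (c0) fail → the flipped bit is at their intersection.

row 0, column 0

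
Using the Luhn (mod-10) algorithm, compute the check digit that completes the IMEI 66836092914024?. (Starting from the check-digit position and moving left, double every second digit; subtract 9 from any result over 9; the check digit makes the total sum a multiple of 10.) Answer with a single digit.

3

Partial digits right→left: 4 2 0 4 1 9 2 9 0 6 3 8 6 6
Double every second digit counting from the check-digit position (so the 1st, 3rd, 5th, ... of the partial from the right).
  doubled (with −9 where >9): 8 0 2 4 0 6 3 → sum 23
  kept as-is: 2 4 9 9 6 8 6 → sum 44
Total = 23 + 44 = 67.
Check digit = (10 − (67 mod 10)) mod 10 = 3.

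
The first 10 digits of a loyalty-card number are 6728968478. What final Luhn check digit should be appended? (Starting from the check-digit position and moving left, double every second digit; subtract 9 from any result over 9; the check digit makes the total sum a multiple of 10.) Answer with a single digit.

Partial digits right→left: 8 7 4 8 6 9 8 2 7 6
Double every second digit counting from the check-digit position (so the 1st, 3rd, 5th, ... of the partial from the right).
  doubled (with −9 where >9): 7 8 3 7 5 → sum 30
  kept as-is: 7 8 9 2 6 → sum 32
Total = 30 + 32 = 62.
Check digit = (10 − (62 mod 10)) mod 10 = 8.

8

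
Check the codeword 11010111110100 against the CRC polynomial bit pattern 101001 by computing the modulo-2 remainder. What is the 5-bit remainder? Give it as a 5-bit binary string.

00000

Modulo-2 division of 11010111110100 by 101001:
  pos 0: 110101 XOR 101001 = 011100
  pos 1: 111001 XOR 101001 = 010000
  pos 2: 100001 XOR 101001 = 001000
  pos 4: 100011 XOR 101001 = 001010
  pos 6: 101001 XOR 101001 = 000000
Remainder = 00000 (zero — the frame passes the CRC check).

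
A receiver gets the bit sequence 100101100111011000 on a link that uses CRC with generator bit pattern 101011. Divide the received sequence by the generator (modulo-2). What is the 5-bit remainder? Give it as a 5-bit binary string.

Modulo-2 division of 100101100111011000 by 101011:
  pos 0: 100101 XOR 101011 = 001110
  pos 2: 111010 XOR 101011 = 010001
  pos 3: 100010 XOR 101011 = 001001
  pos 5: 100111 XOR 101011 = 001100
  pos 7: 110010 XOR 101011 = 011001
  pos 8: 110011 XOR 101011 = 011000
  pos 9: 110001 XOR 101011 = 011010
  pos 10: 110100 XOR 101011 = 011111
  pos 11: 111110 XOR 101011 = 010101
  pos 12: 101010 XOR 101011 = 000001
Remainder = 00001 (nonzero — an error is detected).

00001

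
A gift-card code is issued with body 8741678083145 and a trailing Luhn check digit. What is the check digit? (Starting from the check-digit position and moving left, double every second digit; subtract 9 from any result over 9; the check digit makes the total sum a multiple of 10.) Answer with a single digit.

Partial digits right→left: 5 4 1 3 8 0 8 7 6 1 4 7 8
Double every second digit counting from the check-digit position (so the 1st, 3rd, 5th, ... of the partial from the right).
  doubled (with −9 where >9): 1 2 7 7 3 8 7 → sum 35
  kept as-is: 4 3 0 7 1 7 → sum 22
Total = 35 + 22 = 57.
Check digit = (10 − (57 mod 10)) mod 10 = 3.

3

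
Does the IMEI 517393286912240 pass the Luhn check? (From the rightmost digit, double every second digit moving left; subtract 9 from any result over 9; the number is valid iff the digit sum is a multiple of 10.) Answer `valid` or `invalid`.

From the right, keep odd positions and double even positions (subtract 9 from any doubled value over 9):
  doubled (positions 2,4,...): 8 4 9 7 6 6 2 → sum 42
  kept (positions 1,3,...): 0 2 1 6 2 9 7 5 → sum 32
Total = 74.
74 mod 10 = 4, so the number is invalid.

invalid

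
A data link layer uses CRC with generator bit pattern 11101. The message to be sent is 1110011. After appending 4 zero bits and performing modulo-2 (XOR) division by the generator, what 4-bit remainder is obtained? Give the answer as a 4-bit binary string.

0100

Append 4 zeros: 11100110000. Divide by 11101 (XOR where the leading bit is 1):
  pos 0: 11100 XOR 11101 = 00001
  pos 4: 11100 XOR 11101 = 00001
Remainder (last 4 bits) = 0100. This is the CRC / FCS.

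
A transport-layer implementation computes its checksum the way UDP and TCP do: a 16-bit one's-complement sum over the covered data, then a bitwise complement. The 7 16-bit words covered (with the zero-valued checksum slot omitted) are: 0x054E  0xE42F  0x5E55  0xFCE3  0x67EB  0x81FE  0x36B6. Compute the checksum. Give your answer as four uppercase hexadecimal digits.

One's-complement addition (fold any carry out of bit 15 back into bit 0):
  0x054E + 0xE42F = 0x0E97D
  0xE97D + 0x5E55 = 0x147D2 → wrap carry → 0x47D3
  0x47D3 + 0xFCE3 = 0x144B6 → wrap carry → 0x44B7
  0x44B7 + 0x67EB = 0x0ACA2
  0xACA2 + 0x81FE = 0x12EA0 → wrap carry → 0x2EA1
  0x2EA1 + 0x36B6 = 0x06557
One's-complement sum = 0x6557.
Checksum = ~0x6557 & 0xFFFF = 0x9AA8.

9AA8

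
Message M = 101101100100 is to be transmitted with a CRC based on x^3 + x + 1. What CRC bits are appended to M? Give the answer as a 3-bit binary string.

Append 3 zeros: 101101100100000. Divide by 1011 (XOR where the leading bit is 1):
  pos 0: 1011 XOR 1011 = 0000
  pos 5: 1100 XOR 1011 = 0111
  pos 6: 1111 XOR 1011 = 0100
  pos 7: 1000 XOR 1011 = 0011
  pos 9: 1100 XOR 1011 = 0111
  pos 10: 1110 XOR 1011 = 0101
  pos 11: 1010 XOR 1011 = 0001
Remainder (last 3 bits) = 001. This is the CRC / FCS.

001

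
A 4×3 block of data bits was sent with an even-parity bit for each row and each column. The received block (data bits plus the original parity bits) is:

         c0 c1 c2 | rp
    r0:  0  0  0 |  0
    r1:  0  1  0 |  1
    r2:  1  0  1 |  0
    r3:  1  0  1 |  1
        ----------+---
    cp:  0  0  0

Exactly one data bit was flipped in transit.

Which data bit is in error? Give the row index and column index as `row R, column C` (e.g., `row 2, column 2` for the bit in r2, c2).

row 3, column 1

Recompute each row's even parity and compare to rp:
  r0: data parity 0, sent rp 0 → ok
  r1: data parity 1, sent rp 1 → ok
  r2: data parity 0, sent rp 0 → ok
  r3: data parity 0, sent rp 1 → mismatch
Recompute each column's even parity and compare to cp:
  c0: data parity 0, sent cp 0 → ok
  c1: data parity 1, sent cp 0 → mismatch
  c2: data parity 0, sent cp 0 → ok
Exactly one row (r3) and one column (c1) fail → the flipped bit is at their intersection.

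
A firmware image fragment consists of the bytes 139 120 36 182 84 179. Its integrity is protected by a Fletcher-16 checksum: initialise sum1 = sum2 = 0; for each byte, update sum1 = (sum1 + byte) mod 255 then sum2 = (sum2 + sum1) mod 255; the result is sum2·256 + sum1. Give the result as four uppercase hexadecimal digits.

B0E6

Running sums (mod 255):
  after byte 0 (139): sum1=139, sum2=139
  after byte 1 (120): sum1=4, sum2=143
  after byte 2 (36): sum1=40, sum2=183
  after byte 3 (182): sum1=222, sum2=150
  after byte 4 (84): sum1=51, sum2=201
  after byte 5 (179): sum1=230, sum2=176
Checksum = sum2·256 + sum1 = 176·256 + 230 = 45286 = 0xB0E6.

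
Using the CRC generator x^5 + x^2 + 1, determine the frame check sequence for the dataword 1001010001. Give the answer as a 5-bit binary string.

Append 5 zeros: 100101000100000. Divide by 100101 (XOR where the leading bit is 1):
  pos 0: 100101 XOR 100101 = 000000
  pos 9: 100000 XOR 100101 = 000101
Remainder (last 5 bits) = 00101. This is the CRC / FCS.

00101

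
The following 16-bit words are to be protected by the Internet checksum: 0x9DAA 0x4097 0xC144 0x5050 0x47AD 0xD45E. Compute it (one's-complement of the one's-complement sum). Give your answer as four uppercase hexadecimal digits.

F41C

One's-complement addition (fold any carry out of bit 15 back into bit 0):
  0x9DAA + 0x4097 = 0x0DE41
  0xDE41 + 0xC144 = 0x19F85 → wrap carry → 0x9F86
  0x9F86 + 0x5050 = 0x0EFD6
  0xEFD6 + 0x47AD = 0x13783 → wrap carry → 0x3784
  0x3784 + 0xD45E = 0x10BE2 → wrap carry → 0x0BE3
One's-complement sum = 0x0BE3.
Checksum = ~0x0BE3 & 0xFFFF = 0xF41C.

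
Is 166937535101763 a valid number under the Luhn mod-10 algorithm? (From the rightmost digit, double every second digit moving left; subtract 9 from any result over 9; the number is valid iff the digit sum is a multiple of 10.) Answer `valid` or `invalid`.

From the right, keep odd positions and double even positions (subtract 9 from any doubled value over 9):
  doubled (positions 2,4,...): 3 2 2 6 5 9 3 → sum 30
  kept (positions 1,3,...): 3 7 0 5 5 3 6 1 → sum 30
Total = 60.
60 mod 10 = 0, so the number is valid.

valid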